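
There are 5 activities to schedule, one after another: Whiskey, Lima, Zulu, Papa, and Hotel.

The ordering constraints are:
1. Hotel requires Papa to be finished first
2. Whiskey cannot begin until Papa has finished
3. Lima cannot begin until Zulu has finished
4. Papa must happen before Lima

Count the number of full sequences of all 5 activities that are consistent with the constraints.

18

The activities with no prerequisites are Zulu, Papa; any of them can be placed first.
Enumerating by repeatedly choosing an available activity (one whose prerequisites are all placed) gives 18 distinct complete orderings.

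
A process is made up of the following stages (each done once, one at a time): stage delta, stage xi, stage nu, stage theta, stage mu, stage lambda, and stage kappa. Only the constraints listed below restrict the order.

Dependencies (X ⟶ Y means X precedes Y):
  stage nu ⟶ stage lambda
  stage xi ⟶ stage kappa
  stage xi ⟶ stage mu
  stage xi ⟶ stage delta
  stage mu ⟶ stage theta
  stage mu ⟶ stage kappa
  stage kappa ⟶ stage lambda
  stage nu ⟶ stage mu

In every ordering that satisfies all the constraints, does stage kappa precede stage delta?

No

No chain of constraints connects stage kappa to stage delta in either direction.
A valid ordering placing stage delta before stage kappa exists, so the answer is no.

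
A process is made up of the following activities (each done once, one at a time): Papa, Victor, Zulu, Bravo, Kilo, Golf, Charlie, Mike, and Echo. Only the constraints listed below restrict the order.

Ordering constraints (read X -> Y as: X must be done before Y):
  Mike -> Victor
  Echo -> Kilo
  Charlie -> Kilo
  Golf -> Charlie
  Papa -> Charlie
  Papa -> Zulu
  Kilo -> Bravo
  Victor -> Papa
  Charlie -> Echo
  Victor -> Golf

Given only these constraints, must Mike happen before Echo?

Tracing the constraints gives a chain: Mike → Victor → Papa → Charlie → Echo.
That forces Mike before Echo in every valid schedule.

Yes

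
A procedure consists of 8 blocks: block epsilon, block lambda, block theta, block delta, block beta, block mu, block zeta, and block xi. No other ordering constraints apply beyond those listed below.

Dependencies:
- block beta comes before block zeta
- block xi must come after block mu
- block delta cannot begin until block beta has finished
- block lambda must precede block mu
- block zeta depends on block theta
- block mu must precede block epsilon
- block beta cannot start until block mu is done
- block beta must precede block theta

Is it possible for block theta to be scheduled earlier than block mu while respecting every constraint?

Following block mu → block beta → block theta, block mu must precede block theta in every valid ordering.
Hence block theta can never be scheduled before block mu.

No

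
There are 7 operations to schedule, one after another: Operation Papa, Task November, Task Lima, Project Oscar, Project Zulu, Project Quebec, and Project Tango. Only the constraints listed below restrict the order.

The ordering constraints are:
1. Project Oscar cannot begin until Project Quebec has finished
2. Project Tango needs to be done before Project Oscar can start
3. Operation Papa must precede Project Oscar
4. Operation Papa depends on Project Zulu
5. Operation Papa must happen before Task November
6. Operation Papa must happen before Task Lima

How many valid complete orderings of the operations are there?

124

3 operations have no prerequisites (Project Zulu, Project Quebec, Project Tango), so any of them could come first.
Enumerating by repeatedly choosing an available operation (one whose prerequisites are all placed) gives 124 distinct complete orderings.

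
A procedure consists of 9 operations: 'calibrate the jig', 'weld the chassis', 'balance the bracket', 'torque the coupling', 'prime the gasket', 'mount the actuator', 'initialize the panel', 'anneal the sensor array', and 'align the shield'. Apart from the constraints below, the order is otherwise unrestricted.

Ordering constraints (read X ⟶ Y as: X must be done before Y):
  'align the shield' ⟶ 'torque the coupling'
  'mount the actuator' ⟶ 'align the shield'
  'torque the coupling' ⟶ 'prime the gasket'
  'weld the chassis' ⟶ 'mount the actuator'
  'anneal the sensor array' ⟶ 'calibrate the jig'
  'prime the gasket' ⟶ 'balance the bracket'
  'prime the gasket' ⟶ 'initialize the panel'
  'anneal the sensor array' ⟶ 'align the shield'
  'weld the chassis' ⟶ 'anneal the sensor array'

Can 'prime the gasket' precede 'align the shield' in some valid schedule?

There is a dependency chain 'align the shield' → 'torque the coupling' → 'prime the gasket', so 'prime the gasket' always comes after 'align the shield'.
So no valid ordering can have 'prime the gasket' before 'align the shield'.

No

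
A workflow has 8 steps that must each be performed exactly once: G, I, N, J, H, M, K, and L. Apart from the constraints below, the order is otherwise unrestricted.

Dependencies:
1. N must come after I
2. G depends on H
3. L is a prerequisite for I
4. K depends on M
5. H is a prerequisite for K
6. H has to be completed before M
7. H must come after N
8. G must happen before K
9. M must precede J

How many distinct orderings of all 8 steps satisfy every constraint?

L is the only step with nothing required before it, so every ordering starts there.
Counting all ways to extend the partial order to a total order gives 5.

5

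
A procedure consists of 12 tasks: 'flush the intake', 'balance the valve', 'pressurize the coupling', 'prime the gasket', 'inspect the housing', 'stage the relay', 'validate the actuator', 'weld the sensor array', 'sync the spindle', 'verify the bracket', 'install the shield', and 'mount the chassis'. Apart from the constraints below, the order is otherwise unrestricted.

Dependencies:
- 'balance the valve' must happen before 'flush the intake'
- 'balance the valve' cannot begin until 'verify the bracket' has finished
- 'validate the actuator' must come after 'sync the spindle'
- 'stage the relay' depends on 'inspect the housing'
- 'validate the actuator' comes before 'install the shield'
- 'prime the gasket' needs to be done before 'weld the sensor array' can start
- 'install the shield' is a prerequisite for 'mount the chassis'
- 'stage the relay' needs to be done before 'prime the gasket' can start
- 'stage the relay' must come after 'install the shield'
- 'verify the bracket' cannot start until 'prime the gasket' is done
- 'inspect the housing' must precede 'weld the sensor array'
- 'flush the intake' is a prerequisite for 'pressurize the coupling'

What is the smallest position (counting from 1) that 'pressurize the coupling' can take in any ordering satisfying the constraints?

10

The tasks that are forced before 'pressurize the coupling', directly or transitively, are 'flush the intake', 'balance the valve', 'prime the gasket', 'inspect the housing', 'stage the relay', 'validate the actuator', 'sync the spindle', 'verify the bracket', 'install the shield'. That's 9 tasks.
So at minimum 9 tasks come before 'pressurize the coupling', putting 'pressurize the coupling' no earlier than position 10. That position is achievable by scheduling exactly those predecessors first.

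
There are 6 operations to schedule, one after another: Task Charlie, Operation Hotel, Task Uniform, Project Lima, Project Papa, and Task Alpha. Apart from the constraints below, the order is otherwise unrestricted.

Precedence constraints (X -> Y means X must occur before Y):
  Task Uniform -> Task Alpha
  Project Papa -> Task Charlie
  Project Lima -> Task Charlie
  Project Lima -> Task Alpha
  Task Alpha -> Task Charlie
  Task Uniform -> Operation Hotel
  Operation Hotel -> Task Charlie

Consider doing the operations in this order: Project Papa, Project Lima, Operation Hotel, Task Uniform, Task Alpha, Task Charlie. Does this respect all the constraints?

The sequence places Operation Hotel ahead of Task Uniform.
That contradicts the constraint that Task Uniform must precede Operation Hotel.

No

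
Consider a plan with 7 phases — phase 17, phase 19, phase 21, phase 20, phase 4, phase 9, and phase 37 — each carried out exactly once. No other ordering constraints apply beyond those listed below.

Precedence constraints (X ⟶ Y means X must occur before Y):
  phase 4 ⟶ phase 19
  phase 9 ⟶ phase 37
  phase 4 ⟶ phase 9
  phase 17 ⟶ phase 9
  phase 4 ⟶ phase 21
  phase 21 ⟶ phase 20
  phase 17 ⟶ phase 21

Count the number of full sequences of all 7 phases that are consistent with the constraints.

The phases with no prerequisites are phase 17, phase 4; any of them can be placed first.
Counting all ways to extend the partial order to a total order gives 66.

66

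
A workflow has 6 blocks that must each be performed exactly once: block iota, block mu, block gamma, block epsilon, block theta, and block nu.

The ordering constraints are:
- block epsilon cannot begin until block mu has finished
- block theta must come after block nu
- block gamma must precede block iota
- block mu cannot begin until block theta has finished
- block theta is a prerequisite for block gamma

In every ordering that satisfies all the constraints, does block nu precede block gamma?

Yes

Following the dependencies: block nu → block theta → block gamma.
Hence block nu necessarily comes before block gamma.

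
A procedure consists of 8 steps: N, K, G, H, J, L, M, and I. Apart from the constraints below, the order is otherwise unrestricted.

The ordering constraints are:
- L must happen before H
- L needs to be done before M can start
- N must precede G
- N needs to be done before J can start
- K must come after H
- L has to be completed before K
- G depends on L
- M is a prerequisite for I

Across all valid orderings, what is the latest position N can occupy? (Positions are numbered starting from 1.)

6

Following every chain forward from N, the steps that must come later are G, J — 2 of them.
With 2 mandatory successors out of 8 steps total, the latest slot for N is 8−2 = 6, and it's reachable by doing all non-successors before N.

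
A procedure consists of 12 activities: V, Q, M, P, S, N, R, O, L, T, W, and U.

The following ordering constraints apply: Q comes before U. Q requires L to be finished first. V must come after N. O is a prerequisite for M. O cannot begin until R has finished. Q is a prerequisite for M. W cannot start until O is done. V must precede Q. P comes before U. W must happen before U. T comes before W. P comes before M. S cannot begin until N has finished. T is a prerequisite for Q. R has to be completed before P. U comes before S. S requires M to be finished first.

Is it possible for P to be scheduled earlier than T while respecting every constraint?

The constraints leave P and T unordered relative to each other; nothing requires T earlier.
That means at least one valid schedule has P before T.

Yes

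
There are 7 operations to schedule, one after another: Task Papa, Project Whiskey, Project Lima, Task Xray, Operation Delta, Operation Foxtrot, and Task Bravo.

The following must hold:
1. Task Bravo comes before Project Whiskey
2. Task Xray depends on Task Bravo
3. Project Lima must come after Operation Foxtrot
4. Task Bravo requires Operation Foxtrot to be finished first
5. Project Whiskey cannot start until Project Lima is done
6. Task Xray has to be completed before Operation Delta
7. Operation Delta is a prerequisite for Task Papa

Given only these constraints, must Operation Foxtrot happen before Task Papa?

Yes

Chaining the stated constraints: Operation Foxtrot → Task Bravo → Task Xray → Operation Delta → Task Papa.
So Operation Foxtrot must precede Task Papa in any valid ordering.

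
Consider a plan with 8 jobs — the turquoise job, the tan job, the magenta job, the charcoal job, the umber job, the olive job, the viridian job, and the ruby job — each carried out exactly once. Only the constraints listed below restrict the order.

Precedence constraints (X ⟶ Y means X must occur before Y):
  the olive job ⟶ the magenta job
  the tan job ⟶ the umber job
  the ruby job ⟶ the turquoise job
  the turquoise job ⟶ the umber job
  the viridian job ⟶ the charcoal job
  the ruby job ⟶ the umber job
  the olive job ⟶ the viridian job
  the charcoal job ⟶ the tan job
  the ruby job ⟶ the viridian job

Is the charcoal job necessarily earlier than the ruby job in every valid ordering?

There is a chain the ruby job → the viridian job → the charcoal job, which puts the ruby job before the charcoal job.
So the charcoal job never precedes the ruby job.

No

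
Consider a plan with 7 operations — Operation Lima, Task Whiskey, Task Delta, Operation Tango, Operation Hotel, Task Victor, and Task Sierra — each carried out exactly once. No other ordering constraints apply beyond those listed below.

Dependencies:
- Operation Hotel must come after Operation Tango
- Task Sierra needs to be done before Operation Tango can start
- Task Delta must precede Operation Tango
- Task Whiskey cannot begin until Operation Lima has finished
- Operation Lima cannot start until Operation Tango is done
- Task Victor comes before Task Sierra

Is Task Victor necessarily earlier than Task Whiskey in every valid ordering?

Yes

There is a constraint chain Task Victor → Task Sierra → Operation Tango → Operation Lima → Task Whiskey.
Hence Task Victor necessarily comes before Task Whiskey.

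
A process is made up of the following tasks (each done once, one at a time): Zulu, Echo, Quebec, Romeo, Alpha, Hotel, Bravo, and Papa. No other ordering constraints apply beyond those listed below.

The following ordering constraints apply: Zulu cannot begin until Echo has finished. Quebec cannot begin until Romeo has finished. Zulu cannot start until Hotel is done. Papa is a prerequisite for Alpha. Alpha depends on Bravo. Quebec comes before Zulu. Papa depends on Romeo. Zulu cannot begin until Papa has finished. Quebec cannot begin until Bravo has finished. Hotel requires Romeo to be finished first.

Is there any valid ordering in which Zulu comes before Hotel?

No

The constraints give a chain Hotel → Zulu, which forces Hotel before Zulu.
So no valid ordering can have Zulu before Hotel.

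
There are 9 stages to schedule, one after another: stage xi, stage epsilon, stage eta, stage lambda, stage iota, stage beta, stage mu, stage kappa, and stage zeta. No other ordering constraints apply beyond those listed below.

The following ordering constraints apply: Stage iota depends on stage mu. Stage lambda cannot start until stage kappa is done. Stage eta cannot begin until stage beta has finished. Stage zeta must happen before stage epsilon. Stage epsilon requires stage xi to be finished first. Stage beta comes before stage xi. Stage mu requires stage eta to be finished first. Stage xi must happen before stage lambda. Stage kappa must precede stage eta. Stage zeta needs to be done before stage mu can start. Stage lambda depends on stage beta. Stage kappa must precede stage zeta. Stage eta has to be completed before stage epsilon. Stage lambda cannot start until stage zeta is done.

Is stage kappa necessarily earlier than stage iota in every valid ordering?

Yes

Tracing the constraints gives a chain: stage kappa → stage zeta → stage mu → stage iota.
So stage kappa must precede stage iota in any valid ordering.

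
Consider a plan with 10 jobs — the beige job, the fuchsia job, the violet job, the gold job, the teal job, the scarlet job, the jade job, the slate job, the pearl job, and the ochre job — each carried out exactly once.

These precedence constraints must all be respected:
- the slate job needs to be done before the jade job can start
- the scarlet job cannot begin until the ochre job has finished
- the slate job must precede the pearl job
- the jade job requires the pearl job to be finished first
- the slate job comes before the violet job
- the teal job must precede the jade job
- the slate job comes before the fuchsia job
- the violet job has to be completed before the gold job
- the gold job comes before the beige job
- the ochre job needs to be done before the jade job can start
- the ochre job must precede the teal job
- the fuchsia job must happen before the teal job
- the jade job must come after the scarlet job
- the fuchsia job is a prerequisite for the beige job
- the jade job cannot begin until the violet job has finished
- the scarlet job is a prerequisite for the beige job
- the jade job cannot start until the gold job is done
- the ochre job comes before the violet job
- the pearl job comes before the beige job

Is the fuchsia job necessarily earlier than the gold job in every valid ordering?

No

Nothing in the constraints links the fuchsia job and the gold job; they are unordered relative to each other.
There exist valid orderings with the gold job before the fuchsia job, so the fuchsia job is not required to come first.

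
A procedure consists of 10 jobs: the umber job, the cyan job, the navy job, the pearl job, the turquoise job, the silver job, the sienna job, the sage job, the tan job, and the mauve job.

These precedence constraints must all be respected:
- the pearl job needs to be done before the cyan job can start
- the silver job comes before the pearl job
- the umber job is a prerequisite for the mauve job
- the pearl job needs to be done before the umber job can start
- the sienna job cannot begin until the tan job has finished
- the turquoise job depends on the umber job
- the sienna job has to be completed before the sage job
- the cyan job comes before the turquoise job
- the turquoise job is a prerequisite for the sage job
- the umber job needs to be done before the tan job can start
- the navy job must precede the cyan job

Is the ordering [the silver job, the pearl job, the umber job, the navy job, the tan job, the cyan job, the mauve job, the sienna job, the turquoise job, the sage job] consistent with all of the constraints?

Yes

Every stated constraint is respected: the umber job sits at position 3, ahead of the turquoise job at position 9, and each of the other listed pairs likewise has the predecessor earlier in the sequence.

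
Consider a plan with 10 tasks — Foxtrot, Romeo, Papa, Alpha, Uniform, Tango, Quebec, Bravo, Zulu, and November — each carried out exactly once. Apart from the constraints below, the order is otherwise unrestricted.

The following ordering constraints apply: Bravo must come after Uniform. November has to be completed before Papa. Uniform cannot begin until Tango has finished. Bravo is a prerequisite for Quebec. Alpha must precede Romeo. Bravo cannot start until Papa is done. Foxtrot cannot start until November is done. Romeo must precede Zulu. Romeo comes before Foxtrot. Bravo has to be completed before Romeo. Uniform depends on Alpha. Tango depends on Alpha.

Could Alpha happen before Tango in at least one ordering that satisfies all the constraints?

The constraints force Alpha before Tango, so yes — every valid ordering has Alpha earlier.

Yes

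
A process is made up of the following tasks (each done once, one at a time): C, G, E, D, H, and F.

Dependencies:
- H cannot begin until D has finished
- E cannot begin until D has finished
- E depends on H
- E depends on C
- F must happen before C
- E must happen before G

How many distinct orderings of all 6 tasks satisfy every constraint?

6

2 tasks have no prerequisites (D, F), so any of them could come first.
Systematically extending each partial ordering one task at a time and counting, there are 6 complete orderings.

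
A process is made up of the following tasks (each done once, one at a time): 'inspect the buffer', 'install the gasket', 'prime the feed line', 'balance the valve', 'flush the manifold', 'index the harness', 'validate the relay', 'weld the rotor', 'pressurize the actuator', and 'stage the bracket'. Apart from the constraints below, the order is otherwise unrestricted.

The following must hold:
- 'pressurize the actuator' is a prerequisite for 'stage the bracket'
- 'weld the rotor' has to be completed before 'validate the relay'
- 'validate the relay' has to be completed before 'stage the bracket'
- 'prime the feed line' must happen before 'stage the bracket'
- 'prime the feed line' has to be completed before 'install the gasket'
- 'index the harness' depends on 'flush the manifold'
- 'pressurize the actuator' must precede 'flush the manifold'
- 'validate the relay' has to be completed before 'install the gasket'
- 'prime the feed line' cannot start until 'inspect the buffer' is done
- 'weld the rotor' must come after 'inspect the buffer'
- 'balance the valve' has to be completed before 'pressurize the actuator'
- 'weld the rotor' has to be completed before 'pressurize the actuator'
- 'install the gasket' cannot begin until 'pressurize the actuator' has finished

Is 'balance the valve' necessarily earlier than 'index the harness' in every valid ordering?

Yes

Following the dependencies: 'balance the valve' → 'pressurize the actuator' → 'flush the manifold' → 'index the harness'.
Hence 'balance the valve' necessarily comes before 'index the harness'.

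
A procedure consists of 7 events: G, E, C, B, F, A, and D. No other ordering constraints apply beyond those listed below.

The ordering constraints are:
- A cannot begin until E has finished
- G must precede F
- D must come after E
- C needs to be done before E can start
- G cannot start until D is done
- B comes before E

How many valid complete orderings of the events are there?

8

The events with no prerequisites are C, B; any of them can be placed first.
Systematically extending each partial ordering one event at a time and counting, there are 8 complete orderings.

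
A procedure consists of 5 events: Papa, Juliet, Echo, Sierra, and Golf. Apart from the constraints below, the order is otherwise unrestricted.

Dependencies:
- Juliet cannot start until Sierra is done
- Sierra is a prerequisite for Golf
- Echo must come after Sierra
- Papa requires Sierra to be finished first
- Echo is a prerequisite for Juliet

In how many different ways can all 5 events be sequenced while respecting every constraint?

Sierra is the only event with nothing required before it, so every ordering starts there.
Systematically extending each partial ordering one event at a time and counting, there are 12 complete orderings.

12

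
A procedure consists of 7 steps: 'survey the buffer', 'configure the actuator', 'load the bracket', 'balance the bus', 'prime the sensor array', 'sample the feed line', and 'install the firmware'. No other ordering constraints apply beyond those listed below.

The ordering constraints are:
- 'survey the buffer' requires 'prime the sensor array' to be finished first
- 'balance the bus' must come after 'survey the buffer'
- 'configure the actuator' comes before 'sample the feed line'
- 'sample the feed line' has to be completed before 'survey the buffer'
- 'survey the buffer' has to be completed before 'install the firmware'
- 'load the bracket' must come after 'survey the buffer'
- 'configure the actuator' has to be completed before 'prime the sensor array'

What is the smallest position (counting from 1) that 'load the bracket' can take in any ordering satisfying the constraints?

Working backwards through the constraints from 'load the bracket', its full set of required predecessors is 'survey the buffer', 'configure the actuator', 'prime the sensor array', 'sample the feed line' — 4 of them.
So at minimum 4 steps come before 'load the bracket', putting 'load the bracket' no earlier than position 5. That position is achievable by scheduling exactly those predecessors first.

5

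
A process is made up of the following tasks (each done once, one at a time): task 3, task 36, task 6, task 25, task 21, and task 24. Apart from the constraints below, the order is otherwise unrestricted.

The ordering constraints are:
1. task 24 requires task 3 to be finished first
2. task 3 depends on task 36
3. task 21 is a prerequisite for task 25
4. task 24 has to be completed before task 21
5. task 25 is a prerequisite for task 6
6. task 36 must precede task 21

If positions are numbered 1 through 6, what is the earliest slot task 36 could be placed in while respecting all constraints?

1

Nothing is required before task 36; it can be the very first task.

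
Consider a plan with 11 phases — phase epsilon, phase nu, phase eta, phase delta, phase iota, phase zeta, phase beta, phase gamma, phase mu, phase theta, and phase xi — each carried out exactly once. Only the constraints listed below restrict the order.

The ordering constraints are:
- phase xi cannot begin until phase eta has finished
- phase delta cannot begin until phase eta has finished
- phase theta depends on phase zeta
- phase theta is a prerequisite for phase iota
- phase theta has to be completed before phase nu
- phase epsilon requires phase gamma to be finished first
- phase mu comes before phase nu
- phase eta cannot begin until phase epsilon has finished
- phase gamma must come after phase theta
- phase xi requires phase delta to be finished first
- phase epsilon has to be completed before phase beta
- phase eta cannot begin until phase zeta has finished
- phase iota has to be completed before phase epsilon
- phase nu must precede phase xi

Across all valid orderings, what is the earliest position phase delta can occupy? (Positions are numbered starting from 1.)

Every phase that must precede phase delta has to come before it. Tracing all chains that end at phase delta, those phases are: phase epsilon, phase eta, phase iota, phase zeta, phase gamma, phase theta — 6 in total.
With 6 mandatory predecessors, the earliest phase delta can sit is position 6+1 = 7, and placing just those 6 first achieves it.

7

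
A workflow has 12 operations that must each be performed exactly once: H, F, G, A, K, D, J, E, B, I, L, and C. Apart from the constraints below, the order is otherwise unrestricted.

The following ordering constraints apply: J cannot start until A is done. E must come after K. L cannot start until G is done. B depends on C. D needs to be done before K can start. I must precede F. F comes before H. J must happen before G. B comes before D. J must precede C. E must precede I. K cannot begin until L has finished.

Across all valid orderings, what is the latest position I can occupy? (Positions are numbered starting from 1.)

The operations that are forced after I, directly or by a chain of constraints, are H, F. That's 2 operations.
So at least 2 operations follow I, putting I no later than position 10. That position is achievable by scheduling everything else first.

10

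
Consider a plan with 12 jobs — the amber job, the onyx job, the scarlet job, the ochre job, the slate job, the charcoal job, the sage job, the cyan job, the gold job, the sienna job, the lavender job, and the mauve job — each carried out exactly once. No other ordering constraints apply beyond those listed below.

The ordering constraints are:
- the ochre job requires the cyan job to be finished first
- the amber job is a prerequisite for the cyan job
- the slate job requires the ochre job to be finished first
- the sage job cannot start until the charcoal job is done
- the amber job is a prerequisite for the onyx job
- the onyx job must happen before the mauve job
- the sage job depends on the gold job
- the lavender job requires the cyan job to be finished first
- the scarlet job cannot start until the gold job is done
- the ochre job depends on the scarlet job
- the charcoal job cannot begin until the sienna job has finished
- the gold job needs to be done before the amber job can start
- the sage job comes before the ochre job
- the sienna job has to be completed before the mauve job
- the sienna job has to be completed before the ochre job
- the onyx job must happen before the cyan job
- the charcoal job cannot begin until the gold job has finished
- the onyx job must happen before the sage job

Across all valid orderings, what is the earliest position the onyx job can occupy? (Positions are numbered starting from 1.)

3

Every job that must precede the onyx job has to come before it. Tracing all chains that end at the onyx job, those jobs are: the amber job, the gold job — 2 in total.
With 2 mandatory predecessors, the earliest the onyx job can sit is position 2+1 = 3, and placing just those 2 first achieves it.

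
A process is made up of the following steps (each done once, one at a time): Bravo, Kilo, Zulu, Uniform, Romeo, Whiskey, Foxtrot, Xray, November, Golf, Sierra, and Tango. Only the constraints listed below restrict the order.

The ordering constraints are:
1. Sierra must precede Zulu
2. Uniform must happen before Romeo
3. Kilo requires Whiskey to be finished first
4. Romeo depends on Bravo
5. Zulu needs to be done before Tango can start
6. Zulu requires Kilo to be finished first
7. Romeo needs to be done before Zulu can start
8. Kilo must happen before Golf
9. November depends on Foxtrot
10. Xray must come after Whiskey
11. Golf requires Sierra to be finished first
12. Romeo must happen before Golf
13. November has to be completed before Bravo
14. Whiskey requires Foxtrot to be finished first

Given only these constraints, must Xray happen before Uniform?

Nothing in the constraints links Xray and Uniform; they are unordered relative to each other.
So Xray can come before Uniform or after — it is not forced.

No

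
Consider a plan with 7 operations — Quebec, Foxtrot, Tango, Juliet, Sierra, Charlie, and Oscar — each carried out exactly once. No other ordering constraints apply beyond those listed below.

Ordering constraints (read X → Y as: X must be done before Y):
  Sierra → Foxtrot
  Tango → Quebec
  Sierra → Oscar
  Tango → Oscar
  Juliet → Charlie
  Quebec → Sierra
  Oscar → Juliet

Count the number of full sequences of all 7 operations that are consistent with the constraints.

Only Tango has no prerequisites, so it must go first.
Counting all ways to extend the partial order to a total order gives 4.

4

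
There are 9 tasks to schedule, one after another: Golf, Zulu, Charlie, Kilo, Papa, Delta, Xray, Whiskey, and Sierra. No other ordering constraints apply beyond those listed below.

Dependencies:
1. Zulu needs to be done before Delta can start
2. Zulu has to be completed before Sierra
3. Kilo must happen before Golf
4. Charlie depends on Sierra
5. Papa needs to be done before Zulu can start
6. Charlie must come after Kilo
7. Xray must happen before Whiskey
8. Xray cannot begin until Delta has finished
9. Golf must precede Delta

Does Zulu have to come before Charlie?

Chaining the stated constraints: Zulu → Sierra → Charlie.
Hence Zulu necessarily comes before Charlie.

Yes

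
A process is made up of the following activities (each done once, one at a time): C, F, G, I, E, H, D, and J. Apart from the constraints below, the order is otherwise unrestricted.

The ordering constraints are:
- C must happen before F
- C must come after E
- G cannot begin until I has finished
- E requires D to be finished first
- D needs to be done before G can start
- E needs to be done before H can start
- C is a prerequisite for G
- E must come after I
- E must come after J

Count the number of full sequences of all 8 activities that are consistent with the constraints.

48

3 activities have no prerequisites (I, D, J), so any of them could come first.
Enumerating by repeatedly choosing an available activity (one whose prerequisites are all placed) gives 48 distinct complete orderings.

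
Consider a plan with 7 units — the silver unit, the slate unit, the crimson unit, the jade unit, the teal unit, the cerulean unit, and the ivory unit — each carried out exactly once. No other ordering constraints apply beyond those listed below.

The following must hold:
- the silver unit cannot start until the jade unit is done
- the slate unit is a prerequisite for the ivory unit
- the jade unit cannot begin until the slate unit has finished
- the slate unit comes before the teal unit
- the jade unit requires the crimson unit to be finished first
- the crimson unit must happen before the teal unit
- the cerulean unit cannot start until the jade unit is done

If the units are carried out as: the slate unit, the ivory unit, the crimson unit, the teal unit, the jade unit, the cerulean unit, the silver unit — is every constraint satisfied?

Every stated constraint is respected: the slate unit sits at position 1, ahead of the jade unit at position 5, and each of the other listed pairs likewise has the predecessor earlier in the sequence.

Yes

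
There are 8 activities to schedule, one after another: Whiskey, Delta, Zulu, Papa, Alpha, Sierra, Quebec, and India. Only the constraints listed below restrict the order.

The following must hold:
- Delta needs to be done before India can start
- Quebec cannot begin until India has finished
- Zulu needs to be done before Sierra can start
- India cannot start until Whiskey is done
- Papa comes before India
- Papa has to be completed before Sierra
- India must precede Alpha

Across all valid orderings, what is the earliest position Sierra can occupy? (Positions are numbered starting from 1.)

Every activity that must precede Sierra has to come before it. Tracing all chains that end at Sierra, those activities are: Zulu, Papa — 2 in total.
So at minimum 2 activities come before Sierra, putting Sierra no earlier than position 3. That position is achievable by scheduling exactly those predecessors first.

3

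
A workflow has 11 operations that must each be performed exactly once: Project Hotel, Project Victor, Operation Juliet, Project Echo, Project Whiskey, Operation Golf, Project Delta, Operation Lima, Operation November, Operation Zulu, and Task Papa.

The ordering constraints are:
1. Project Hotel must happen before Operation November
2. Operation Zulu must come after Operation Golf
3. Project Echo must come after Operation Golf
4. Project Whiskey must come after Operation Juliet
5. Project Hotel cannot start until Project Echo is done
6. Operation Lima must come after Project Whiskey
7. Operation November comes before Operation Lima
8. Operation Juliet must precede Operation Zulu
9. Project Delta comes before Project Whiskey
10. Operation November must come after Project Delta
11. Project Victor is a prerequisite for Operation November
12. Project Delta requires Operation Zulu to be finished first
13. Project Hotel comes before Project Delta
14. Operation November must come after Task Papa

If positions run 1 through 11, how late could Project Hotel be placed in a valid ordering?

Following every chain forward from Project Hotel, the operations that must come later are Project Whiskey, Project Delta, Operation Lima, Operation November — 4 of them.
With 4 mandatory successors out of 11 operations total, the latest slot for Project Hotel is 11−4 = 7, and it's reachable by doing all non-successors before Project Hotel.

7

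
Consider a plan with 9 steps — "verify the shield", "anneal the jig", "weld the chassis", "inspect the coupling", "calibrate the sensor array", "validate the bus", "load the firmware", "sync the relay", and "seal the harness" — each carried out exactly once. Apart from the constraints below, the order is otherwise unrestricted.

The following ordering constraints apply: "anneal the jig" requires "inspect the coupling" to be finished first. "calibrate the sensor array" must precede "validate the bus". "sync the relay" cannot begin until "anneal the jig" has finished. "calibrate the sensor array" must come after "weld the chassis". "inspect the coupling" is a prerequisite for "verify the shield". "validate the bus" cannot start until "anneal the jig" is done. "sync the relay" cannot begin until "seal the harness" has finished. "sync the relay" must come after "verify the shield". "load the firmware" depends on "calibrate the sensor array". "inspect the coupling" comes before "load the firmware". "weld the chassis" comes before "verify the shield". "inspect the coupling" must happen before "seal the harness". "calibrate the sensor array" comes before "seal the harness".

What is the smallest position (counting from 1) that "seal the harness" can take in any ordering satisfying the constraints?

4

Working backwards through the constraints from "seal the harness", its full set of required predecessors is "weld the chassis", "inspect the coupling", "calibrate the sensor array" — 3 of them.
So at minimum 3 steps come before "seal the harness", putting "seal the harness" no earlier than position 4. That position is achievable by scheduling exactly those predecessors first.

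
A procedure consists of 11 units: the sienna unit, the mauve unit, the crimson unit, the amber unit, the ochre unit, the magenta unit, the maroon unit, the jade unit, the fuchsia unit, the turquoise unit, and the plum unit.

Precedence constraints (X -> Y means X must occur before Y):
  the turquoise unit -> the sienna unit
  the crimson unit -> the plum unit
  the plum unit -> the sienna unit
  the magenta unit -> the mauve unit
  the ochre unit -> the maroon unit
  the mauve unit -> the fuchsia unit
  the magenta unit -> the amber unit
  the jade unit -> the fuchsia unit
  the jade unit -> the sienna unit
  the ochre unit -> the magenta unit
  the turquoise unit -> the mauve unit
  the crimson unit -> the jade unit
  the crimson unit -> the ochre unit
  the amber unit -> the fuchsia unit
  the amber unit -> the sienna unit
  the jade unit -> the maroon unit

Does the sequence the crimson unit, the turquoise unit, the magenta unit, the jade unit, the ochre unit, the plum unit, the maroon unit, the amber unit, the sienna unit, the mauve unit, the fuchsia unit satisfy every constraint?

No

Here the ochre unit comes after the magenta unit.
Since the ochre unit is required before the magenta unit, the ordering is invalid.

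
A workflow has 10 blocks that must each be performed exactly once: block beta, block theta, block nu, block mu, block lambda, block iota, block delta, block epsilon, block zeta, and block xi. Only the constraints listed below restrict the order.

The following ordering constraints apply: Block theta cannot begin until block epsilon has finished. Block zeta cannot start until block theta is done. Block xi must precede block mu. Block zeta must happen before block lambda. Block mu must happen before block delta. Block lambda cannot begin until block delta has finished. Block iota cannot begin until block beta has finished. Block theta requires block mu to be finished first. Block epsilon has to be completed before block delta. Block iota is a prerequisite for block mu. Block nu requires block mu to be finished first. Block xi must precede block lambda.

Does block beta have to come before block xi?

No

Block beta and block xi are not related by any chain of constraints.
So block beta can come before block xi or after — it is not forced.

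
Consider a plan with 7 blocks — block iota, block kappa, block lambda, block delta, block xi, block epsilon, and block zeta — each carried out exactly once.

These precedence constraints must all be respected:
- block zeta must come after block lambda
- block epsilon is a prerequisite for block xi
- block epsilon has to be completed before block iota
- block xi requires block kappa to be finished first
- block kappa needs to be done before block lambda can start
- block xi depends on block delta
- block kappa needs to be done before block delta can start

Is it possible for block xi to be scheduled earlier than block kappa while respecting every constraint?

No

Following block kappa → block xi, block kappa must precede block xi in every valid ordering.
Hence block xi can never be scheduled before block kappa.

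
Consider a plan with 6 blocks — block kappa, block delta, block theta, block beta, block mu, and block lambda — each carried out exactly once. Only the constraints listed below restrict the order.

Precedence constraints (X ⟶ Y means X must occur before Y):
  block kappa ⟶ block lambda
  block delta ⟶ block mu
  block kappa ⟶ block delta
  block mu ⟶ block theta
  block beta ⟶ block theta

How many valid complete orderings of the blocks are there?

The blocks with no prerequisites are block kappa, block beta; any of them can be placed first.
Counting all ways to extend the partial order to a total order gives 19.

19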